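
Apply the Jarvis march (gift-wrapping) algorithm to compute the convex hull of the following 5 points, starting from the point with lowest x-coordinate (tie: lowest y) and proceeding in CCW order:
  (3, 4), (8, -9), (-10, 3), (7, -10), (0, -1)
Hull (CCW) = [(-10, 3), (7, -10), (8, -9), (3, 4)]

Jarvis march: at each step, from the current hull vertex p, select the next vertex q as the point such that every other point lies strictly to the left of (or on) the directed line p → q. (Equivalently: for every other point r, the cross product (q − p) × (r − p) ≥ 0.)
Starting point (lowest x, tie lowest y): (-10, 3). Wrap until returning to start. Resulting hull: (-10, 3), (7, -10), (8, -9), (3, 4).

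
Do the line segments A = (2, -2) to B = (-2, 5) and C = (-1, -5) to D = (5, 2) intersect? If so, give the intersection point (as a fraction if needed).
Yes; intersection at (64/35, -17/10) (t = 3/70 on AB, s = 33/70 on CD)

Parametrize AB as A + t(B − A) = (2 + -4 t, -2 + 7 t) and CD as C + s(D − C) = (-1 + 6 s, -5 + 7 s). Solve the linear system for (t, s). Determinant = 70 ≠ 0, so a unique intersection of the containing lines exists. Solution: t = 3/70, s = 33/70 — both in [0, 1], so the segments cross. Intersection point: (64/35, -17/10).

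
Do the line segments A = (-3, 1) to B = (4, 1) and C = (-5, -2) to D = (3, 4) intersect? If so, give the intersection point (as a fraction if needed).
Yes; intersection at (-1, 1) (t = 2/7 on AB, s = 1/2 on CD)

Parametrize AB as A + t(B − A) = (-3 + 7 t, 1 + 0 t) and CD as C + s(D − C) = (-5 + 8 s, -2 + 6 s). Solve the linear system for (t, s). Determinant = -42 ≠ 0, so a unique intersection of the containing lines exists. Solution: t = 2/7, s = 1/2 — both in [0, 1], so the segments cross. Intersection point: (-1, 1).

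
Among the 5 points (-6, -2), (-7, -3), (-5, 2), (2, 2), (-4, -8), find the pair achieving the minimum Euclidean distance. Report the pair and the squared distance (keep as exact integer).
Pair = ((-6, -2), (-7, -3)); squared distance = 2

Compute all C(5, 2) = 10 pairwise squared distances (x_i − x_j)² + (y_i − y_j)². The minimum is 2, attained by the pair ((-6, -2), (-7, -3)).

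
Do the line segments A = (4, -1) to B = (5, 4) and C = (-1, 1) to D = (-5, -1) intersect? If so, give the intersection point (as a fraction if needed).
No (intersection of containing lines falls outside at least one segment)

Parametrize and solve: t = 1, s = -3/2. At least one of these is outside [0, 1], so the segments do not intersect.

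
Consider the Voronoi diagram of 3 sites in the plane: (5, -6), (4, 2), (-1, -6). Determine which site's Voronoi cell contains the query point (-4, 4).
Nearest site = (4, 2)

The Voronoi cell of site s contains exactly those query points closer to s than to any other site. Compute squared distances from q = (-4, 4) to each site:
  (4 − -4)² + (2 − 4)² = 68
  (-1 − -4)² + (-6 − 4)² = 109
  (5 − -4)² + (-6 − 4)² = 181
Minimum is attained by (4, 2), so q lies in its Voronoi cell.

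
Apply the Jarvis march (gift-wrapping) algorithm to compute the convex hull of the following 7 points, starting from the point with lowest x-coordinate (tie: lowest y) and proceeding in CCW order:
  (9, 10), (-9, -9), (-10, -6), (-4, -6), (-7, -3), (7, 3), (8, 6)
Hull (CCW) = [(-10, -6), (-9, -9), (-4, -6), (7, 3), (8, 6), (9, 10), (-7, -3)]

Jarvis march: at each step, from the current hull vertex p, select the next vertex q as the point such that every other point lies strictly to the left of (or on) the directed line p → q. (Equivalently: for every other point r, the cross product (q − p) × (r − p) ≥ 0.)
Starting point (lowest x, tie lowest y): (-10, -6). Wrap until returning to start. Resulting hull: (-10, -6), (-9, -9), (-4, -6), (7, 3), (8, 6), (9, 10), (-7, -3).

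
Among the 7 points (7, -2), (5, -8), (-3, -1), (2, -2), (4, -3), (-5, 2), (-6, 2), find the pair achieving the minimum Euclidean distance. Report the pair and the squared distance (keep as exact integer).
Pair = ((-5, 2), (-6, 2)); squared distance = 1

Compute all C(7, 2) = 21 pairwise squared distances (x_i − x_j)² + (y_i − y_j)². The minimum is 1, attained by the pair ((-5, 2), (-6, 2)).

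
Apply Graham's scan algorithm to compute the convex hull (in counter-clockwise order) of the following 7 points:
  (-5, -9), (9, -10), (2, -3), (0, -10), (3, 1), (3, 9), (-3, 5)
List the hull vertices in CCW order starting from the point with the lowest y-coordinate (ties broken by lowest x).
Hull (CCW) = [(0, -10), (9, -10), (3, 9), (-3, 5), (-5, -9)]

Graham scan procedure:
  1. Find the pivot p₀ = point with lowest y (tie → lowest x): (0, -10).
  2. Sort the remaining points by polar angle around p₀.
  3. Walk through sorted points, maintaining a stack; pop the top while the last three entries make a non-left turn (cross product ≤ 0).
  4. Final stack is the convex hull in CCW order: (0, -10), (9, -10), (3, 9), (-3, 5), (-5, -9).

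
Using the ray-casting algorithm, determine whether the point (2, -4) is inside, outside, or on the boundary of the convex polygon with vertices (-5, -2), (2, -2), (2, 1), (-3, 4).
The point (2, -4) lies strictly outside the polygon

Cast a horizontal ray to the right from the query point and count how many polygon edges it crosses (each edge strictly once or zero times, handled with the usual half-open convention). 
Parity of crossings → even ⇒ outside.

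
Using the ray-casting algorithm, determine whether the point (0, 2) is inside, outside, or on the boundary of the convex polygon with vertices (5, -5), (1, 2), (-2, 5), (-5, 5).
The point (0, 2) lies strictly inside the polygon

Cast a horizontal ray to the right from the query point and count how many polygon edges it crosses (each edge strictly once or zero times, handled with the usual half-open convention). 
Parity of crossings → odd ⇒ inside.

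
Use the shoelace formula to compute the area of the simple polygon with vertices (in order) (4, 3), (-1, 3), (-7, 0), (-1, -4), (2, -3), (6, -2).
Area = 115/2

Shoelace formula: Area = (1/2) |Σ_i (x_i · y_{i+1} − x_{i+1} · y_i)| (indices mod n). Compute each cross term:
  (4)(3) − (-1)(3) = 15
  (-1)(0) − (-7)(3) = 21
  (-7)(-4) − (-1)(0) = 28
  (-1)(-3) − (2)(-4) = 11
  (2)(-2) − (6)(-3) = 14
  (6)(3) − (4)(-2) = 26
Sum = 115, so (signed) Area = 115/2 = 115/2, |Area| = 115/2.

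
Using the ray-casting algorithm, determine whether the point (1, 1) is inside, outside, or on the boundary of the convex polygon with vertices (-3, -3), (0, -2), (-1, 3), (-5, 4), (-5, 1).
The point (1, 1) lies strictly outside the polygon

Cast a horizontal ray to the right from the query point and count how many polygon edges it crosses (each edge strictly once or zero times, handled with the usual half-open convention). 
Parity of crossings → even ⇒ outside.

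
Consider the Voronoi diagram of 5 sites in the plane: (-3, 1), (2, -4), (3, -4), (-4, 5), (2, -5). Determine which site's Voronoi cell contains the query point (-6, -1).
Nearest site = (-3, 1)

The Voronoi cell of site s contains exactly those query points closer to s than to any other site. Compute squared distances from q = (-6, -1) to each site:
  (-3 − -6)² + (1 − -1)² = 13
  (-4 − -6)² + (5 − -1)² = 40
  (2 − -6)² + (-4 − -1)² = 73
  (2 − -6)² + (-5 − -1)² = 80
  (3 − -6)² + (-4 − -1)² = 90
Minimum is attained by (-3, 1), so q lies in its Voronoi cell.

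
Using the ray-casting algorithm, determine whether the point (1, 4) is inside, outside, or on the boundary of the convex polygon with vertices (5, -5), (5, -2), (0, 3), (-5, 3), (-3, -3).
The point (1, 4) lies strictly outside the polygon

Cast a horizontal ray to the right from the query point and count how many polygon edges it crosses (each edge strictly once or zero times, handled with the usual half-open convention). 
Parity of crossings → even ⇒ outside.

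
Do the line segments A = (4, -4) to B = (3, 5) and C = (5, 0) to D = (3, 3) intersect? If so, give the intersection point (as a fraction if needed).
Yes; intersection at (49/15, 13/5) (t = 11/15 on AB, s = 13/15 on CD)

Parametrize AB as A + t(B − A) = (4 + -1 t, -4 + 9 t) and CD as C + s(D − C) = (5 + -2 s, 0 + 3 s). Solve the linear system for (t, s). Determinant = -15 ≠ 0, so a unique intersection of the containing lines exists. Solution: t = 11/15, s = 13/15 — both in [0, 1], so the segments cross. Intersection point: (49/15, 13/5).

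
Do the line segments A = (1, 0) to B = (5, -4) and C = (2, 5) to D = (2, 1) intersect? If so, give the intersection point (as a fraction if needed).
No (intersection of containing lines falls outside at least one segment)

Parametrize and solve: t = 1/4, s = 3/2. At least one of these is outside [0, 1], so the segments do not intersect.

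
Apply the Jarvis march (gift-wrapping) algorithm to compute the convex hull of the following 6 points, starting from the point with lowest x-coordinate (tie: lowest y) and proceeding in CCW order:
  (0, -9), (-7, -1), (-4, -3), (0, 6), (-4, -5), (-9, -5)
Hull (CCW) = [(-9, -5), (0, -9), (0, 6), (-7, -1)]

Jarvis march: at each step, from the current hull vertex p, select the next vertex q as the point such that every other point lies strictly to the left of (or on) the directed line p → q. (Equivalently: for every other point r, the cross product (q − p) × (r − p) ≥ 0.)
Starting point (lowest x, tie lowest y): (-9, -5). Wrap until returning to start. Resulting hull: (-9, -5), (0, -9), (0, 6), (-7, -1).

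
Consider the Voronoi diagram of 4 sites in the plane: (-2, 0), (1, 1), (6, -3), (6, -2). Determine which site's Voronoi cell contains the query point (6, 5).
Nearest site = (1, 1)

The Voronoi cell of site s contains exactly those query points closer to s than to any other site. Compute squared distances from q = (6, 5) to each site:
  (1 − 6)² + (1 − 5)² = 41
  (6 − 6)² + (-2 − 5)² = 49
  (6 − 6)² + (-3 − 5)² = 64
  (-2 − 6)² + (0 − 5)² = 89
Minimum is attained by (1, 1), so q lies in its Voronoi cell.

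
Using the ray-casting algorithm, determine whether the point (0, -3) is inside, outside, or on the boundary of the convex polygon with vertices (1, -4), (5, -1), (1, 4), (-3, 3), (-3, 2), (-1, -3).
The point (0, -3) lies strictly inside the polygon

Cast a horizontal ray to the right from the query point and count how many polygon edges it crosses (each edge strictly once or zero times, handled with the usual half-open convention). 
Parity of crossings → odd ⇒ inside.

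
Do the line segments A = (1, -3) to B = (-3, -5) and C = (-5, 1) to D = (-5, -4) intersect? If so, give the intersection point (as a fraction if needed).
No (intersection of containing lines falls outside at least one segment)

Parametrize and solve: t = 3/2, s = 7/5. At least one of these is outside [0, 1], so the segments do not intersect.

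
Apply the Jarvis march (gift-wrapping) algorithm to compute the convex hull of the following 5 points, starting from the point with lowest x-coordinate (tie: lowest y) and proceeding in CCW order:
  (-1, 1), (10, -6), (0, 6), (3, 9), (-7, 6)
Hull (CCW) = [(-7, 6), (-1, 1), (10, -6), (3, 9)]

Jarvis march: at each step, from the current hull vertex p, select the next vertex q as the point such that every other point lies strictly to the left of (or on) the directed line p → q. (Equivalently: for every other point r, the cross product (q − p) × (r − p) ≥ 0.)
Starting point (lowest x, tie lowest y): (-7, 6). Wrap until returning to start. Resulting hull: (-7, 6), (-1, 1), (10, -6), (3, 9).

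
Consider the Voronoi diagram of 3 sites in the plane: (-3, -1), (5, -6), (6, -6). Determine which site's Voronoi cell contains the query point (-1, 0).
Nearest site = (-3, -1)

The Voronoi cell of site s contains exactly those query points closer to s than to any other site. Compute squared distances from q = (-1, 0) to each site:
  (-3 − -1)² + (-1 − 0)² = 5
  (5 − -1)² + (-6 − 0)² = 72
  (6 − -1)² + (-6 − 0)² = 85
Minimum is attained by (-3, -1), so q lies in its Voronoi cell.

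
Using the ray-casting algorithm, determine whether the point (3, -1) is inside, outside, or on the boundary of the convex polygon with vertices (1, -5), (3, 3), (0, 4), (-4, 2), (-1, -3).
The point (3, -1) lies strictly outside the polygon

Cast a horizontal ray to the right from the query point and count how many polygon edges it crosses (each edge strictly once or zero times, handled with the usual half-open convention). 
Parity of crossings → even ⇒ outside.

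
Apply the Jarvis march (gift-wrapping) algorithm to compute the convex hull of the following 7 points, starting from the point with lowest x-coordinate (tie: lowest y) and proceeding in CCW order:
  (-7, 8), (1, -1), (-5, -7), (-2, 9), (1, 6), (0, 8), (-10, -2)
Hull (CCW) = [(-10, -2), (-5, -7), (1, -1), (1, 6), (0, 8), (-2, 9), (-7, 8)]

Jarvis march: at each step, from the current hull vertex p, select the next vertex q as the point such that every other point lies strictly to the left of (or on) the directed line p → q. (Equivalently: for every other point r, the cross product (q − p) × (r − p) ≥ 0.)
Starting point (lowest x, tie lowest y): (-10, -2). Wrap until returning to start. Resulting hull: (-10, -2), (-5, -7), (1, -1), (1, 6), (0, 8), (-2, 9), (-7, 8).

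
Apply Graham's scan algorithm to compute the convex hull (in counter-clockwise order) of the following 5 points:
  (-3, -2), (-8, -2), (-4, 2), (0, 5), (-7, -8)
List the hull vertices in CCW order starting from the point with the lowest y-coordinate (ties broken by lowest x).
Hull (CCW) = [(-7, -8), (-3, -2), (0, 5), (-4, 2), (-8, -2)]

Graham scan procedure:
  1. Find the pivot p₀ = point with lowest y (tie → lowest x): (-7, -8).
  2. Sort the remaining points by polar angle around p₀.
  3. Walk through sorted points, maintaining a stack; pop the top while the last three entries make a non-left turn (cross product ≤ 0).
  4. Final stack is the convex hull in CCW order: (-7, -8), (-3, -2), (0, 5), (-4, 2), (-8, -2).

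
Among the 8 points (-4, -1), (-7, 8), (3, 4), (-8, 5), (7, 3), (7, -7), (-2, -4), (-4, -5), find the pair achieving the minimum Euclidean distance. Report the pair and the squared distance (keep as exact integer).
Pair = ((-2, -4), (-4, -5)); squared distance = 5

Compute all C(8, 2) = 28 pairwise squared distances (x_i − x_j)² + (y_i − y_j)². The minimum is 5, attained by the pair ((-2, -4), (-4, -5)).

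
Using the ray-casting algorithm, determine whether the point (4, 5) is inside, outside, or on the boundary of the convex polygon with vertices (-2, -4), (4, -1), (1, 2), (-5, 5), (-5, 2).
The point (4, 5) lies strictly outside the polygon

Cast a horizontal ray to the right from the query point and count how many polygon edges it crosses (each edge strictly once or zero times, handled with the usual half-open convention). 
Parity of crossings → even ⇒ outside.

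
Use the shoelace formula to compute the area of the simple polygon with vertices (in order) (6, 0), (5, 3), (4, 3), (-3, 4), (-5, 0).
Area = 33

Shoelace formula: Area = (1/2) |Σ_i (x_i · y_{i+1} − x_{i+1} · y_i)| (indices mod n). Compute each cross term:
  (6)(3) − (5)(0) = 18
  (5)(3) − (4)(3) = 3
  (4)(4) − (-3)(3) = 25
  (-3)(0) − (-5)(4) = 20
  (-5)(0) − (6)(0) = 0
Sum = 66, so (signed) Area = 66/2 = 33, |Area| = 33.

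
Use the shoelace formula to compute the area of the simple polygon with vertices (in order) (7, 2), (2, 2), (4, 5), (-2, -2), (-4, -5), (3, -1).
Area = 24

Shoelace formula: Area = (1/2) |Σ_i (x_i · y_{i+1} − x_{i+1} · y_i)| (indices mod n). Compute each cross term:
  (7)(2) − (2)(2) = 10
  (2)(5) − (4)(2) = 2
  (4)(-2) − (-2)(5) = 2
  (-2)(-5) − (-4)(-2) = 2
  (-4)(-1) − (3)(-5) = 19
  (3)(2) − (7)(-1) = 13
Sum = 48, so (signed) Area = 48/2 = 24, |Area| = 24.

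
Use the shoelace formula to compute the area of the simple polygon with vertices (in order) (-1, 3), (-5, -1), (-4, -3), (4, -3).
Area = 30

Shoelace formula: Area = (1/2) |Σ_i (x_i · y_{i+1} − x_{i+1} · y_i)| (indices mod n). Compute each cross term:
  (-1)(-1) − (-5)(3) = 16
  (-5)(-3) − (-4)(-1) = 11
  (-4)(-3) − (4)(-3) = 24
  (4)(3) − (-1)(-3) = 9
Sum = 60, so (signed) Area = 60/2 = 30, |Area| = 30.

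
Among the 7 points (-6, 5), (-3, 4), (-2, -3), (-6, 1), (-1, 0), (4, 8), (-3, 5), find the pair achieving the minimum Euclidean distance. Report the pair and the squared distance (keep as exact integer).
Pair = ((-3, 4), (-3, 5)); squared distance = 1

Compute all C(7, 2) = 21 pairwise squared distances (x_i − x_j)² + (y_i − y_j)². The minimum is 1, attained by the pair ((-3, 4), (-3, 5)).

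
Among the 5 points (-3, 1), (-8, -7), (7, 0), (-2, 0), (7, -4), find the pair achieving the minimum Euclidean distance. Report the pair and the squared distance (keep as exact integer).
Pair = ((-3, 1), (-2, 0)); squared distance = 2

Compute all C(5, 2) = 10 pairwise squared distances (x_i − x_j)² + (y_i − y_j)². The minimum is 2, attained by the pair ((-3, 1), (-2, 0)).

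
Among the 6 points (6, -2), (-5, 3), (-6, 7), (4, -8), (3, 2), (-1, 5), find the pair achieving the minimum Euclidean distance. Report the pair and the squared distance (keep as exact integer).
Pair = ((-5, 3), (-6, 7)); squared distance = 17

Compute all C(6, 2) = 15 pairwise squared distances (x_i − x_j)² + (y_i − y_j)². The minimum is 17, attained by the pair ((-5, 3), (-6, 7)).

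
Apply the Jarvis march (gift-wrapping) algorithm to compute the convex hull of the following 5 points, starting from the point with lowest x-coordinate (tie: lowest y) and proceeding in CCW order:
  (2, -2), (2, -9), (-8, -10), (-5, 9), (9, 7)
Hull (CCW) = [(-8, -10), (2, -9), (9, 7), (-5, 9)]

Jarvis march: at each step, from the current hull vertex p, select the next vertex q as the point such that every other point lies strictly to the left of (or on) the directed line p → q. (Equivalently: for every other point r, the cross product (q − p) × (r − p) ≥ 0.)
Starting point (lowest x, tie lowest y): (-8, -10). Wrap until returning to start. Resulting hull: (-8, -10), (2, -9), (9, 7), (-5, 9).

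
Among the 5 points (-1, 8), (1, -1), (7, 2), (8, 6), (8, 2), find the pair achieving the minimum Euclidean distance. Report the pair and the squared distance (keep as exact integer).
Pair = ((7, 2), (8, 2)); squared distance = 1

Compute all C(5, 2) = 10 pairwise squared distances (x_i − x_j)² + (y_i − y_j)². The minimum is 1, attained by the pair ((7, 2), (8, 2)).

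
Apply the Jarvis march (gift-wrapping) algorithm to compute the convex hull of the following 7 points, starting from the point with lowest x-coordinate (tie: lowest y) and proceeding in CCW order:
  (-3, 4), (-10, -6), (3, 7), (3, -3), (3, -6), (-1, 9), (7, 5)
Hull (CCW) = [(-10, -6), (3, -6), (7, 5), (-1, 9)]

Jarvis march: at each step, from the current hull vertex p, select the next vertex q as the point such that every other point lies strictly to the left of (or on) the directed line p → q. (Equivalently: for every other point r, the cross product (q − p) × (r − p) ≥ 0.)
Starting point (lowest x, tie lowest y): (-10, -6). Wrap until returning to start. Resulting hull: (-10, -6), (3, -6), (7, 5), (-1, 9).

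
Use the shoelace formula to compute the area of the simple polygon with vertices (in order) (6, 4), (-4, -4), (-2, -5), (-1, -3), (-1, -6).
Area = 20

Shoelace formula: Area = (1/2) |Σ_i (x_i · y_{i+1} − x_{i+1} · y_i)| (indices mod n). Compute each cross term:
  (6)(-4) − (-4)(4) = -8
  (-4)(-5) − (-2)(-4) = 12
  (-2)(-3) − (-1)(-5) = 1
  (-1)(-6) − (-1)(-3) = 3
  (-1)(4) − (6)(-6) = 32
Sum = 40, so (signed) Area = 40/2 = 20, |Area| = 20.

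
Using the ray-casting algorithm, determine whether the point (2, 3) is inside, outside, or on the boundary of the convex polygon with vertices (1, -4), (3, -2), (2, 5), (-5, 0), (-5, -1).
The point (2, 3) lies strictly inside the polygon

Cast a horizontal ray to the right from the query point and count how many polygon edges it crosses (each edge strictly once or zero times, handled with the usual half-open convention). 
Parity of crossings → odd ⇒ inside.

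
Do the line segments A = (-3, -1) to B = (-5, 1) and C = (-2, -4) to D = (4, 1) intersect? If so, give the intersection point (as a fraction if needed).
No (intersection of containing lines falls outside at least one segment)

Parametrize and solve: t = -23/22, s = 2/11. At least one of these is outside [0, 1], so the segments do not intersect.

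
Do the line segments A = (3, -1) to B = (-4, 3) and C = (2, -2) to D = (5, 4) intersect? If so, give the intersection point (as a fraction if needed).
Yes; intersection at (47/18, -7/9) (t = 1/18 on AB, s = 11/54 on CD)

Parametrize AB as A + t(B − A) = (3 + -7 t, -1 + 4 t) and CD as C + s(D − C) = (2 + 3 s, -2 + 6 s). Solve the linear system for (t, s). Determinant = 54 ≠ 0, so a unique intersection of the containing lines exists. Solution: t = 1/18, s = 11/54 — both in [0, 1], so the segments cross. Intersection point: (47/18, -7/9).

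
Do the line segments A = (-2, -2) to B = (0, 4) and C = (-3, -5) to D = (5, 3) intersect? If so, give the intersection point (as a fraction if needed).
No (intersection of containing lines falls outside at least one segment)

Parametrize and solve: t = -1/2, s = 0. At least one of these is outside [0, 1], so the segments do not intersect.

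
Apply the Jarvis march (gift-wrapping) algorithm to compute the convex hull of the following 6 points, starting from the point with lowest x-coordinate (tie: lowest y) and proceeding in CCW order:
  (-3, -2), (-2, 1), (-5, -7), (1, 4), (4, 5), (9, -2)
Hull (CCW) = [(-5, -7), (9, -2), (4, 5), (1, 4), (-2, 1)]

Jarvis march: at each step, from the current hull vertex p, select the next vertex q as the point such that every other point lies strictly to the left of (or on) the directed line p → q. (Equivalently: for every other point r, the cross product (q − p) × (r − p) ≥ 0.)
Starting point (lowest x, tie lowest y): (-5, -7). Wrap until returning to start. Resulting hull: (-5, -7), (9, -2), (4, 5), (1, 4), (-2, 1).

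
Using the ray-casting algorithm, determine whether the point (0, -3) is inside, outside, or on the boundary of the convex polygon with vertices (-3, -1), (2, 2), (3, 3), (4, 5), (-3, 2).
The point (0, -3) lies strictly outside the polygon

Cast a horizontal ray to the right from the query point and count how many polygon edges it crosses (each edge strictly once or zero times, handled with the usual half-open convention). 
Parity of crossings → even ⇒ outside.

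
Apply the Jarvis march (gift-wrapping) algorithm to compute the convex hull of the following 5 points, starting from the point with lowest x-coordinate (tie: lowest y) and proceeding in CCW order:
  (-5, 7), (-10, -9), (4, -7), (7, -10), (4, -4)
Hull (CCW) = [(-10, -9), (7, -10), (4, -4), (-5, 7)]

Jarvis march: at each step, from the current hull vertex p, select the next vertex q as the point such that every other point lies strictly to the left of (or on) the directed line p → q. (Equivalently: for every other point r, the cross product (q − p) × (r − p) ≥ 0.)
Starting point (lowest x, tie lowest y): (-10, -9). Wrap until returning to start. Resulting hull: (-10, -9), (7, -10), (4, -4), (-5, 7).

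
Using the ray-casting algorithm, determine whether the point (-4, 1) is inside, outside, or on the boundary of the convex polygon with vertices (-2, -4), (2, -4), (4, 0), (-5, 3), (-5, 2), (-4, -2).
The point (-4, 1) lies strictly inside the polygon

Cast a horizontal ray to the right from the query point and count how many polygon edges it crosses (each edge strictly once or zero times, handled with the usual half-open convention). 
Parity of crossings → odd ⇒ inside.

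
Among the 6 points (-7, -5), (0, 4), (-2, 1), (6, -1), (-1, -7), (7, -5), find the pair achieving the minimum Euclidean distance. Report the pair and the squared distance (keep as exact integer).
Pair = ((0, 4), (-2, 1)); squared distance = 13

Compute all C(6, 2) = 15 pairwise squared distances (x_i − x_j)² + (y_i − y_j)². The minimum is 13, attained by the pair ((0, 4), (-2, 1)).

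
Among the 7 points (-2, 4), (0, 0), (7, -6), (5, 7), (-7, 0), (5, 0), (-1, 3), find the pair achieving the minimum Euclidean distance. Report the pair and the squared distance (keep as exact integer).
Pair = ((-2, 4), (-1, 3)); squared distance = 2

Compute all C(7, 2) = 21 pairwise squared distances (x_i − x_j)² + (y_i − y_j)². The minimum is 2, attained by the pair ((-2, 4), (-1, 3)).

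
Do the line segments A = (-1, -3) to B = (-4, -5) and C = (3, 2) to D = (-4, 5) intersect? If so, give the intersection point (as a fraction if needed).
No (intersection of containing lines falls outside at least one segment)

Parametrize and solve: t = -47/23, s = -7/23. At least one of these is outside [0, 1], so the segments do not intersect.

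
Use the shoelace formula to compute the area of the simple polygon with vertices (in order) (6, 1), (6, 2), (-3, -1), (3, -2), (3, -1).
Area = 27/2

Shoelace formula: Area = (1/2) |Σ_i (x_i · y_{i+1} − x_{i+1} · y_i)| (indices mod n). Compute each cross term:
  (6)(2) − (6)(1) = 6
  (6)(-1) − (-3)(2) = 0
  (-3)(-2) − (3)(-1) = 9
  (3)(-1) − (3)(-2) = 3
  (3)(1) − (6)(-1) = 9
Sum = 27, so (signed) Area = 27/2 = 27/2, |Area| = 27/2.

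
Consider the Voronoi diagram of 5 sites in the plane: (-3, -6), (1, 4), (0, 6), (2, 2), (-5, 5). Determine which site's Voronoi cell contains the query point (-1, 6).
Nearest site = (0, 6)

The Voronoi cell of site s contains exactly those query points closer to s than to any other site. Compute squared distances from q = (-1, 6) to each site:
  (0 − -1)² + (6 − 6)² = 1
  (1 − -1)² + (4 − 6)² = 8
  (-5 − -1)² + (5 − 6)² = 17
  (2 − -1)² + (2 − 6)² = 25
  (-3 − -1)² + (-6 − 6)² = 148
Minimum is attained by (0, 6), so q lies in its Voronoi cell.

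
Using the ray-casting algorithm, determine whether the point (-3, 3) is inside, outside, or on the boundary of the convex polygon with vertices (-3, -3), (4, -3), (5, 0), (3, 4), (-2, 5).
The point (-3, 3) lies strictly outside the polygon

Cast a horizontal ray to the right from the query point and count how many polygon edges it crosses (each edge strictly once or zero times, handled with the usual half-open convention). 
Parity of crossings → even ⇒ outside.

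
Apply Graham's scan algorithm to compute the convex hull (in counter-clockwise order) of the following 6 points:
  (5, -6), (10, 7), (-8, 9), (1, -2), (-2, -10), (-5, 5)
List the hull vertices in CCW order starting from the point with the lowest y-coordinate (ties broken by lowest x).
Hull (CCW) = [(-2, -10), (5, -6), (10, 7), (-8, 9)]

Graham scan procedure:
  1. Find the pivot p₀ = point with lowest y (tie → lowest x): (-2, -10).
  2. Sort the remaining points by polar angle around p₀.
  3. Walk through sorted points, maintaining a stack; pop the top while the last three entries make a non-left turn (cross product ≤ 0).
  4. Final stack is the convex hull in CCW order: (-2, -10), (5, -6), (10, 7), (-8, 9).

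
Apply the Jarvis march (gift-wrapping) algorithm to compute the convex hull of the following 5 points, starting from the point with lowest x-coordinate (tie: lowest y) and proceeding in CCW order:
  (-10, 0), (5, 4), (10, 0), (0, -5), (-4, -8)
Hull (CCW) = [(-10, 0), (-4, -8), (10, 0), (5, 4)]

Jarvis march: at each step, from the current hull vertex p, select the next vertex q as the point such that every other point lies strictly to the left of (or on) the directed line p → q. (Equivalently: for every other point r, the cross product (q − p) × (r − p) ≥ 0.)
Starting point (lowest x, tie lowest y): (-10, 0). Wrap until returning to start. Resulting hull: (-10, 0), (-4, -8), (10, 0), (5, 4).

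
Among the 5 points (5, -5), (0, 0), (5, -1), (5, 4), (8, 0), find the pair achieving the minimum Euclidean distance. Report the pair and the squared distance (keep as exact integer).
Pair = ((5, -1), (8, 0)); squared distance = 10

Compute all C(5, 2) = 10 pairwise squared distances (x_i − x_j)² + (y_i − y_j)². The minimum is 10, attained by the pair ((5, -1), (8, 0)).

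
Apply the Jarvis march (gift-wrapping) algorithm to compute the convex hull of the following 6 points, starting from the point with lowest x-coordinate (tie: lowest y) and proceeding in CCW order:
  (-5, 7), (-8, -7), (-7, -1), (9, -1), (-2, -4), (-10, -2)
Hull (CCW) = [(-10, -2), (-8, -7), (9, -1), (-5, 7)]

Jarvis march: at each step, from the current hull vertex p, select the next vertex q as the point such that every other point lies strictly to the left of (or on) the directed line p → q. (Equivalently: for every other point r, the cross product (q − p) × (r − p) ≥ 0.)
Starting point (lowest x, tie lowest y): (-10, -2). Wrap until returning to start. Resulting hull: (-10, -2), (-8, -7), (9, -1), (-5, 7).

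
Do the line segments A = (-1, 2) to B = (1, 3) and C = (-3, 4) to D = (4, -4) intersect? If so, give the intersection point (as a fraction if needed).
No (intersection of containing lines falls outside at least one segment)

Parametrize and solve: t = -2/23, s = 6/23. At least one of these is outside [0, 1], so the segments do not intersect.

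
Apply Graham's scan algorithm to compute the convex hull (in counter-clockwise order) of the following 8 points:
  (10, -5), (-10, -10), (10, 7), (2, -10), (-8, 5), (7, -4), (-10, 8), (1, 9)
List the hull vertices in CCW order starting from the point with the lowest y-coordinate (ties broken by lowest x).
Hull (CCW) = [(-10, -10), (2, -10), (10, -5), (10, 7), (1, 9), (-10, 8)]

Graham scan procedure:
  1. Find the pivot p₀ = point with lowest y (tie → lowest x): (-10, -10).
  2. Sort the remaining points by polar angle around p₀.
  3. Walk through sorted points, maintaining a stack; pop the top while the last three entries make a non-left turn (cross product ≤ 0).
  4. Final stack is the convex hull in CCW order: (-10, -10), (2, -10), (10, -5), (10, 7), (1, 9), (-10, 8).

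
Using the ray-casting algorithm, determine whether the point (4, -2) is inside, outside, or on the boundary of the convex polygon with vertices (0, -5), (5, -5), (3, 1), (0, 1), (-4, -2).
The point (4, -2) lies on the polygon boundary

Boundary check: the query satisfies the collinearity and bounding-box conditions for some polygon edge, so it lies exactly on the boundary.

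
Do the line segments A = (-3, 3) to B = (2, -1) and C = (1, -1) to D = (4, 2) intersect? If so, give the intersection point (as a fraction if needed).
Yes; intersection at (13/9, -5/9) (t = 8/9 on AB, s = 4/27 on CD)

Parametrize AB as A + t(B − A) = (-3 + 5 t, 3 + -4 t) and CD as C + s(D − C) = (1 + 3 s, -1 + 3 s). Solve the linear system for (t, s). Determinant = -27 ≠ 0, so a unique intersection of the containing lines exists. Solution: t = 8/9, s = 4/27 — both in [0, 1], so the segments cross. Intersection point: (13/9, -5/9).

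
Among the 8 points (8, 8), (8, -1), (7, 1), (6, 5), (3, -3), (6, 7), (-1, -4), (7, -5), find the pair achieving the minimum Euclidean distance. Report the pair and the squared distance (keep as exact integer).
Pair = ((6, 5), (6, 7)); squared distance = 4

Compute all C(8, 2) = 28 pairwise squared distances (x_i − x_j)² + (y_i − y_j)². The minimum is 4, attained by the pair ((6, 5), (6, 7)).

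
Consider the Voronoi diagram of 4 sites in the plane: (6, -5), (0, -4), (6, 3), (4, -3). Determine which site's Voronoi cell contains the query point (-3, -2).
Nearest site = (0, -4)

The Voronoi cell of site s contains exactly those query points closer to s than to any other site. Compute squared distances from q = (-3, -2) to each site:
  (0 − -3)² + (-4 − -2)² = 13
  (4 − -3)² + (-3 − -2)² = 50
  (6 − -3)² + (-5 − -2)² = 90
  (6 − -3)² + (3 − -2)² = 106
Minimum is attained by (0, -4), so q lies in its Voronoi cell.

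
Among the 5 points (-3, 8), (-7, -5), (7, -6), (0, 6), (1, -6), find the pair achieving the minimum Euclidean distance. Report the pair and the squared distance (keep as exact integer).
Pair = ((-3, 8), (0, 6)); squared distance = 13

Compute all C(5, 2) = 10 pairwise squared distances (x_i − x_j)² + (y_i − y_j)². The minimum is 13, attained by the pair ((-3, 8), (0, 6)).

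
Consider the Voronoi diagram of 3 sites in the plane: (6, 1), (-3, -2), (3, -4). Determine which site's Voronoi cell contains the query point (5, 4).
Nearest site = (6, 1)

The Voronoi cell of site s contains exactly those query points closer to s than to any other site. Compute squared distances from q = (5, 4) to each site:
  (6 − 5)² + (1 − 4)² = 10
  (3 − 5)² + (-4 − 4)² = 68
  (-3 − 5)² + (-2 − 4)² = 100
Minimum is attained by (6, 1), so q lies in its Voronoi cell.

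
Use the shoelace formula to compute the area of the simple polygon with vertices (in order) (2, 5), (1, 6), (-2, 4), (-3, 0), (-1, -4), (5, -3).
Area = 101/2

Shoelace formula: Area = (1/2) |Σ_i (x_i · y_{i+1} − x_{i+1} · y_i)| (indices mod n). Compute each cross term:
  (2)(6) − (1)(5) = 7
  (1)(4) − (-2)(6) = 16
  (-2)(0) − (-3)(4) = 12
  (-3)(-4) − (-1)(0) = 12
  (-1)(-3) − (5)(-4) = 23
  (5)(5) − (2)(-3) = 31
Sum = 101, so (signed) Area = 101/2 = 101/2, |Area| = 101/2.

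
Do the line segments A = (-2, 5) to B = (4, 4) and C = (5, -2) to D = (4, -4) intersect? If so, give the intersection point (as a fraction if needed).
No (intersection of containing lines falls outside at least one segment)

Parametrize and solve: t = 21/13, s = -35/13. At least one of these is outside [0, 1], so the segments do not intersect.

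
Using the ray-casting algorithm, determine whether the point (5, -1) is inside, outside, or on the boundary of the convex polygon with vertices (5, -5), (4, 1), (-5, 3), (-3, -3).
The point (5, -1) lies strictly outside the polygon

Cast a horizontal ray to the right from the query point and count how many polygon edges it crosses (each edge strictly once or zero times, handled with the usual half-open convention). 
Parity of crossings → even ⇒ outside.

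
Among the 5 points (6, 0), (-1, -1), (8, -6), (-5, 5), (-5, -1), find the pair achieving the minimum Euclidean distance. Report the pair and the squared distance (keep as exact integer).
Pair = ((-1, -1), (-5, -1)); squared distance = 16

Compute all C(5, 2) = 10 pairwise squared distances (x_i − x_j)² + (y_i − y_j)². The minimum is 16, attained by the pair ((-1, -1), (-5, -1)).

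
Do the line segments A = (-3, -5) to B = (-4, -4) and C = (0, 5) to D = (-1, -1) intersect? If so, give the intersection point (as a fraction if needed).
No (intersection of containing lines falls outside at least one segment)

Parametrize and solve: t = -8/7, s = 13/7. At least one of these is outside [0, 1], so the segments do not intersect.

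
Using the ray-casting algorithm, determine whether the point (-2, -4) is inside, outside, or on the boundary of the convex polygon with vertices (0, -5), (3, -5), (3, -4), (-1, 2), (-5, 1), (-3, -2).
The point (-2, -4) lies strictly outside the polygon

Cast a horizontal ray to the right from the query point and count how many polygon edges it crosses (each edge strictly once or zero times, handled with the usual half-open convention). 
Parity of crossings → even ⇒ outside.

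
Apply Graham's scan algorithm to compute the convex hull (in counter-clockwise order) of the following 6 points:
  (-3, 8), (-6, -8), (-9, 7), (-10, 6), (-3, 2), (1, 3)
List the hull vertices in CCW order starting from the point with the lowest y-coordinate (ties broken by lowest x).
Hull (CCW) = [(-6, -8), (1, 3), (-3, 8), (-9, 7), (-10, 6)]

Graham scan procedure:
  1. Find the pivot p₀ = point with lowest y (tie → lowest x): (-6, -8).
  2. Sort the remaining points by polar angle around p₀.
  3. Walk through sorted points, maintaining a stack; pop the top while the last three entries make a non-left turn (cross product ≤ 0).
  4. Final stack is the convex hull in CCW order: (-6, -8), (1, 3), (-3, 8), (-9, 7), (-10, 6).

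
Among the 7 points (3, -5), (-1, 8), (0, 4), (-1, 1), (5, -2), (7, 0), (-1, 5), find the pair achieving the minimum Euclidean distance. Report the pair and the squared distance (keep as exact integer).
Pair = ((0, 4), (-1, 5)); squared distance = 2

Compute all C(7, 2) = 21 pairwise squared distances (x_i − x_j)² + (y_i − y_j)². The minimum is 2, attained by the pair ((0, 4), (-1, 5)).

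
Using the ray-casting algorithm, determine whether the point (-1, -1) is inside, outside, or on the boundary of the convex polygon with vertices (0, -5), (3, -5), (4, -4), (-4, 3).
The point (-1, -1) lies strictly inside the polygon

Cast a horizontal ray to the right from the query point and count how many polygon edges it crosses (each edge strictly once or zero times, handled with the usual half-open convention). 
Parity of crossings → odd ⇒ inside.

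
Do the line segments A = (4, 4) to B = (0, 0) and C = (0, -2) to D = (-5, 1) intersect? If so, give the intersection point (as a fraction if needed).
No (intersection of containing lines falls outside at least one segment)

Parametrize and solve: t = 21/16, s = 1/4. At least one of these is outside [0, 1], so the segments do not intersect.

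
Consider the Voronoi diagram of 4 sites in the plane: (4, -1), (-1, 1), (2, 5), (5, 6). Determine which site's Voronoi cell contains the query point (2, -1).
Nearest site = (4, -1)

The Voronoi cell of site s contains exactly those query points closer to s than to any other site. Compute squared distances from q = (2, -1) to each site:
  (4 − 2)² + (-1 − -1)² = 4
  (-1 − 2)² + (1 − -1)² = 13
  (2 − 2)² + (5 − -1)² = 36
  (5 − 2)² + (6 − -1)² = 58
Minimum is attained by (4, -1), so q lies in its Voronoi cell.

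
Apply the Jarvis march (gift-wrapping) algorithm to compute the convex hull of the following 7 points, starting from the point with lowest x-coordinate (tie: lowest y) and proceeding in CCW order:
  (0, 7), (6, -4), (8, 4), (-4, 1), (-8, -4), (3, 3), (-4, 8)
Hull (CCW) = [(-8, -4), (6, -4), (8, 4), (0, 7), (-4, 8)]

Jarvis march: at each step, from the current hull vertex p, select the next vertex q as the point such that every other point lies strictly to the left of (or on) the directed line p → q. (Equivalently: for every other point r, the cross product (q − p) × (r − p) ≥ 0.)
Starting point (lowest x, tie lowest y): (-8, -4). Wrap until returning to start. Resulting hull: (-8, -4), (6, -4), (8, 4), (0, 7), (-4, 8).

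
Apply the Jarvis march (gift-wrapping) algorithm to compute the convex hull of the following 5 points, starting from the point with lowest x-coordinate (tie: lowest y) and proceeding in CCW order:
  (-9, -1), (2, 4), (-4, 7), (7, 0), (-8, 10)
Hull (CCW) = [(-9, -1), (7, 0), (2, 4), (-8, 10)]

Jarvis march: at each step, from the current hull vertex p, select the next vertex q as the point such that every other point lies strictly to the left of (or on) the directed line p → q. (Equivalently: for every other point r, the cross product (q − p) × (r − p) ≥ 0.)
Starting point (lowest x, tie lowest y): (-9, -1). Wrap until returning to start. Resulting hull: (-9, -1), (7, 0), (2, 4), (-8, 10).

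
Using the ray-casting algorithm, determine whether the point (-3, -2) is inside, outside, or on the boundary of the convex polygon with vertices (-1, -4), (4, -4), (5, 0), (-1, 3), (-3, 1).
The point (-3, -2) lies strictly outside the polygon

Cast a horizontal ray to the right from the query point and count how many polygon edges it crosses (each edge strictly once or zero times, handled with the usual half-open convention). 
Parity of crossings → even ⇒ outside.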